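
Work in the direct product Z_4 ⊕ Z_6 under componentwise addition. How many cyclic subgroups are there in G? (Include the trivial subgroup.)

12

Each element a generates a cyclic subgroup ⟨a⟩; distinct elements may generate the same one (a cyclic group of order d has φ(d) generators).
Cyclic subgroups by order — order 1: 1; order 2: 3; order 3: 1; order 4: 2; order 6: 3; order 12: 2.
Total: 12.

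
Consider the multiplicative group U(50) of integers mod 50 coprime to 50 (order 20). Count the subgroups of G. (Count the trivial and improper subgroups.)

6

|G| = 20, so by Lagrange every subgroup order divides 20. Divisors: 1, 2, 4, 5, 10, 20.
Subgroups by order — order 1: 1; order 2: 1; order 4: 1; order 5: 1; order 10: 1; order 20: 1.
Total: 1 + 1 + 1 + 1 + 1 + 1 = 6.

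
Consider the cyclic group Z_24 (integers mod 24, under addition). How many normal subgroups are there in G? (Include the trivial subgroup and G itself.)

G is abelian, so every subgroup is normal.
G has 8 subgroups in total, hence 8 normal subgroups.

8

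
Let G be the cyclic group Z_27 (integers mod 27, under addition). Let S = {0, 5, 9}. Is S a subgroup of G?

9 ∈ S but its inverse 18 ∉ S, so S is not a subgroup.

No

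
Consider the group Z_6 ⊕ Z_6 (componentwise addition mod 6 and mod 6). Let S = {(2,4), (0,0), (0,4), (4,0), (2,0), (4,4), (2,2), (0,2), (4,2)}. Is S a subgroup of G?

|S| = 9 divides |G| = 36, consistent with Lagrange.
S contains the identity, every element's inverse is in S, and S is closed under +: it is a subgroup.

Yes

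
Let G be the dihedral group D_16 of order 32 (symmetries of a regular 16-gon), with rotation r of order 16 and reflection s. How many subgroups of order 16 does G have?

|G| = 32 and 16 | 32, so subgroups of order 16 are possible by Lagrange.
The subgroups of order 16 are: {e, r, r^2, r^3, r^4, r^5, r^6, r^7, r^8, r^9, r^10, r^11, r^12, r^13, r^14, r^15}; {e, r^2, r^4, r^6, r^8, r^10, r^12, r^14, s, r^2s, r^4s, r^6s, r^8s, r^10s, r^12s, r^14s}; {e, r^2, r^4, r^6, r^8, r^10, r^12, r^14, rs, r^3s, r^5s, r^7s, r^9s, r^11s, r^13s, r^15s}.
So G has 3 subgroups of order 16.

3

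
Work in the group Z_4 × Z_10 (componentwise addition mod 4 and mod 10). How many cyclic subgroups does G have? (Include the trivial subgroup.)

A cyclic subgroup of order d is generated by each of its φ(d) elements of order d, so the cyclic subgroups of order d number (#elements of order d)/φ(d).
Cyclic subgroups by order — order 1: 1; order 2: 3; order 4: 2; order 5: 1; order 10: 3; order 20: 2.
Total: 12.

12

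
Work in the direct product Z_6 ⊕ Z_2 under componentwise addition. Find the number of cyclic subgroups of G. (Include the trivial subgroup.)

8

Group the elements of G by the cyclic subgroup they generate; each cyclic subgroup of order d accounts for φ(d) elements.
Cyclic subgroups by order — order 1: 1; order 2: 3; order 3: 1; order 6: 3.
Total: 8.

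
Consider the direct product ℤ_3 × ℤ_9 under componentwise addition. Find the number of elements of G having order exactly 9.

An element (a,b) has order lcm(ord(a), ord(b)); count pairs with lcm equal to 9.
Enumerating gives 18 such elements.

18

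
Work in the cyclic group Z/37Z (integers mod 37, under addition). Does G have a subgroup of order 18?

No

18 does not divide |G| = 37, so by Lagrange no subgroup of order 18 exists.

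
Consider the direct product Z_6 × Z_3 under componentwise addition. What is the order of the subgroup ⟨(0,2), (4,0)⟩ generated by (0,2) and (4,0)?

9

|⟨(0,2)⟩| = 3 and |⟨(4,0)⟩| = 3, so |H| is a multiple of lcm(3, 3) = 3 and divides |G| = 18.
Closing under the operation: H = {(0,0), (0,1), (0,2), (2,0), (2,1), (2,2), (4,0), (4,1), (4,2)}, so |H| = 9.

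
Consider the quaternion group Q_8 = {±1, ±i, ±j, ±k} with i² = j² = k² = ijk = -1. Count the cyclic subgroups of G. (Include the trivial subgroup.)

A cyclic subgroup of order d is generated by each of its φ(d) elements of order d, so the cyclic subgroups of order d number (#elements of order d)/φ(d).
Cyclic subgroups by order — order 1: 1; order 2: 1; order 4: 3.
Total: 5.

5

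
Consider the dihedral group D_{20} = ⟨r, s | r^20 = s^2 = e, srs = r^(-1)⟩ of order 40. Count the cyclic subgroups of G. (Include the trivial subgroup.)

26

A cyclic subgroup of order d is generated by each of its φ(d) elements of order d, so the cyclic subgroups of order d number (#elements of order d)/φ(d).
Cyclic subgroups by order — order 1: 1; order 2: 21; order 4: 1; order 5: 1; order 10: 1; order 20: 1.
Total: 26.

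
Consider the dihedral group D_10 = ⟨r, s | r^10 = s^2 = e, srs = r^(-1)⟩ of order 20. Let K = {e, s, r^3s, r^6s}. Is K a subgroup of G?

No

Closure fails: r^3s · r^6s = r^7 ∉ K. So K is not a subgroup.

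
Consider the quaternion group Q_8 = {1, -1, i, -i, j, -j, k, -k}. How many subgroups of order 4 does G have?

3

|G| = 8 and 4 | 8, so subgroups of order 4 are possible by Lagrange.
The subgroups of order 4 are: {1, -1, i, -i}; {1, -1, j, -j}; {1, -1, k, -k}.
So G has 3 subgroups of order 4.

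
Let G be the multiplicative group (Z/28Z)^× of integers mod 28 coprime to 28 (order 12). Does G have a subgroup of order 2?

Yes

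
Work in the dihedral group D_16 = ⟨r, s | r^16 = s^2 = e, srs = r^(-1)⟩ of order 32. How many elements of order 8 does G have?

The elements of order 8 are: r^2, r^6, r^10, r^14.
That's 4.

4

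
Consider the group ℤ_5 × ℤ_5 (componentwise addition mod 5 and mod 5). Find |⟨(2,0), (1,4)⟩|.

25

|⟨(2,0)⟩| = 5 and |⟨(1,4)⟩| = 5, so |H| is a multiple of lcm(5, 5) = 5 and divides |G| = 25.
Closing {(2,0), (1,4)} under the group operation gives all of G, so |H| = 25.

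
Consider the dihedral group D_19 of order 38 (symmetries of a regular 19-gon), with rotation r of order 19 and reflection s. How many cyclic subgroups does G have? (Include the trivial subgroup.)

Each element a generates a cyclic subgroup ⟨a⟩; distinct elements may generate the same one (a cyclic group of order d has φ(d) generators).
Cyclic subgroups by order — order 1: 1; order 2: 19; order 19: 1.
Total: 21.

21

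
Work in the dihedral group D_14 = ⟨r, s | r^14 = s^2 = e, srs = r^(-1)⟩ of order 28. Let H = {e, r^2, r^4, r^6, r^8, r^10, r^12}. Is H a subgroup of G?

|H| = 7 divides |G| = 28, consistent with Lagrange.
H contains the identity, every element's inverse is in H, and H is closed under ·: it is a subgroup.
In fact H = ⟨r^4⟩.

Yes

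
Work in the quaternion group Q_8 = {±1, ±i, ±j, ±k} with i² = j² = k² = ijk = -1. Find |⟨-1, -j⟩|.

|⟨-1⟩| = 2 and |⟨-j⟩| = 4, so |H| is a multiple of lcm(2, 4) = 4 and divides |G| = 8.
Closing under the operation: H = {1, -1, j, -j}, so |H| = 4.

4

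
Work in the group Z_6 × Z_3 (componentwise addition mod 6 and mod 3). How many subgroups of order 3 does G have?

4

|G| = 18 and 3 | 18, so subgroups of order 3 are possible by Lagrange.
The subgroups of order 3 are: {(0,0), (0,1), (0,2)}; {(0,0), (2,0), (4,0)}; {(0,0), (2,1), (4,2)}; {(0,0), (2,2), (4,1)}.
So G has 4 subgroups of order 3.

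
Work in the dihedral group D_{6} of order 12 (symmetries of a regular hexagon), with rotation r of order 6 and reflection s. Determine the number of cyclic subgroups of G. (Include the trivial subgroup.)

10

Group the elements of G by the cyclic subgroup they generate; each cyclic subgroup of order d accounts for φ(d) elements.
Cyclic subgroups by order — order 1: 1; order 2: 7; order 3: 1; order 6: 1.
Total: 10.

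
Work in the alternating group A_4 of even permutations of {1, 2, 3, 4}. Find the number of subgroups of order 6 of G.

|G| = 12 and 6 | 12, so subgroups of order 6 are possible by Lagrange.
Checking all subgroups of G, none has order 6.
So G has 0 subgroups of order 6.

0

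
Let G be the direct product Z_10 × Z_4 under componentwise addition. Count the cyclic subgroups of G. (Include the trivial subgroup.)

12

Group the elements of G by the cyclic subgroup they generate; each cyclic subgroup of order d accounts for φ(d) elements.
Cyclic subgroups by order — order 1: 1; order 2: 3; order 4: 2; order 5: 1; order 10: 3; order 20: 2.
Total: 12.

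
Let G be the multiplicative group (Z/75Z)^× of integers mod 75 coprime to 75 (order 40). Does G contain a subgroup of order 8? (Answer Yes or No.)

Yes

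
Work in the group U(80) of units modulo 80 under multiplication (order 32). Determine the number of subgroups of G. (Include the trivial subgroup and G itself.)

54

|G| = 32, so by Lagrange every subgroup order divides 32. Divisors: 1, 2, 4, 8, 16, 32.
Subgroups by order — order 1: 1; order 2: 7; order 4: 19; order 8: 19; order 16: 7; order 32: 1.
Total: 1 + 7 + 19 + 19 + 7 + 1 = 54.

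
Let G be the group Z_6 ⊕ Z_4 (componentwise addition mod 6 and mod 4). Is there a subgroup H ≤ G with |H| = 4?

4 | 24. A subgroup of order 4 is {(0,0), (0,1), (0,2), (0,3)}.

Yes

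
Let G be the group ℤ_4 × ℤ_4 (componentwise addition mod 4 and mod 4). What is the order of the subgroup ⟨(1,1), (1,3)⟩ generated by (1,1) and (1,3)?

|⟨(1,1)⟩| = 4 and |⟨(1,3)⟩| = 4, so |H| is a multiple of lcm(4, 4) = 4 and divides |G| = 16.
Closing under the operation: H = {(0,0), (0,2), (1,1), (1,3), (2,0), (2,2), (3,1), (3,3)}, so |H| = 8.

8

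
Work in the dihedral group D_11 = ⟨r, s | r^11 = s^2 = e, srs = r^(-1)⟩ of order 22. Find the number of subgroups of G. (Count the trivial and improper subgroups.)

14

|G| = 22, so by Lagrange every subgroup order divides 22. Divisors: 1, 2, 11, 22.
Subgroups by order — order 1: 1; order 2: 11; order 11: 1; order 22: 1.
Total: 1 + 11 + 1 + 1 = 14.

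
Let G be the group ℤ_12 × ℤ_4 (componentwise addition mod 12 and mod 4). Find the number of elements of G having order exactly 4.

12

An element (a,b) has order lcm(ord(a), ord(b)); count pairs with lcm equal to 4.
Enumerating gives 12 such elements.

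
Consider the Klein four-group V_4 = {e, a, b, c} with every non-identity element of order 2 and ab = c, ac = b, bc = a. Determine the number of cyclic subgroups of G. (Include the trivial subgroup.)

4

A cyclic subgroup of order d is generated by each of its φ(d) elements of order d, so the cyclic subgroups of order d number (#elements of order d)/φ(d).
Cyclic subgroups by order — order 1: 1; order 2: 3.
Total: 4.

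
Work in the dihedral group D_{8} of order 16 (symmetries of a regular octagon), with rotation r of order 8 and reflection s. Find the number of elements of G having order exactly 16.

0

No element of G has order 16 (even though 16 | 16).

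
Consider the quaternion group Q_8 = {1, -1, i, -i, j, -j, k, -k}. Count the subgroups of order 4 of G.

3

|G| = 8 and 4 | 8, so subgroups of order 4 are possible by Lagrange.
The subgroups of order 4 are: {1, -1, i, -i}; {1, -1, j, -j}; {1, -1, k, -k}.
So G has 3 subgroups of order 4.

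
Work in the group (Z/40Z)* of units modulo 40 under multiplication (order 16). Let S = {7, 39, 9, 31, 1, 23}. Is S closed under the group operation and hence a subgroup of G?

No

|S| = 6 does not divide |G| = 16, so by Lagrange S is not a subgroup.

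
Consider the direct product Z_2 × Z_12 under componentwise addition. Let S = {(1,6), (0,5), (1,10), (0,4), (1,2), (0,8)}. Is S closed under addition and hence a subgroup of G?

The identity (0,0) ∉ S, so S is not a subgroup.

No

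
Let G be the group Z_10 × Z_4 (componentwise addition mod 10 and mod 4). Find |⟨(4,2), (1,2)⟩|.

20

|⟨(4,2)⟩| = 10 and |⟨(1,2)⟩| = 10, so |H| is a multiple of lcm(10, 10) = 10 and divides |G| = 40.
Closing under the operation: H = {(0,0), (0,2), (1,0), (1,2), (2,0), (2,2), (3,0), (3,2), (4,0), (4,2), (5,0), (5,2), (6,0), (6,2), (7,0), (7,2), (8,0), (8,2), (9,0), (9,2)}, so |H| = 20.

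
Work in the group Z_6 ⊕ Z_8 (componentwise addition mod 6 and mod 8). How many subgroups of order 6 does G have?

|G| = 48 and 6 | 48, so subgroups of order 6 are possible by Lagrange.
The subgroups of order 6 are: {(0,0), (0,4), (2,0), (2,4), (4,0), (4,4)}; {(0,0), (1,0), (2,0), (3,0), (4,0), (5,0)}; {(0,0), (1,4), (2,0), (3,4), (4,0), (5,4)}.
So G has 3 subgroups of order 6.

3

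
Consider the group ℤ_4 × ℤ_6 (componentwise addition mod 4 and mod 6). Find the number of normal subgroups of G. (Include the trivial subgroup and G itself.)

G is abelian, so every subgroup is normal.
G has 16 subgroups in total, hence 16 normal subgroups.

16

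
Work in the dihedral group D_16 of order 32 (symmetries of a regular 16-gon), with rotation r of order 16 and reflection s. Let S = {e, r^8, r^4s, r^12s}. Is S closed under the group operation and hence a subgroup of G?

Yes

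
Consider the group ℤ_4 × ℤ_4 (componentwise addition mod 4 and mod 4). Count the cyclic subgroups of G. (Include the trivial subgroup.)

Each element a generates a cyclic subgroup ⟨a⟩; distinct elements may generate the same one (a cyclic group of order d has φ(d) generators).
Cyclic subgroups by order — order 1: 1; order 2: 3; order 4: 6.
Total: 10.

10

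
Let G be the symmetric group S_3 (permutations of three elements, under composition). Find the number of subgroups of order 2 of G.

3

|G| = 6 and 2 | 6, so subgroups of order 2 are possible by Lagrange.
The subgroups of order 2 are: {e, (1 2)}; {e, (1 3)}; {e, (2 3)}.
So G has 3 subgroups of order 2.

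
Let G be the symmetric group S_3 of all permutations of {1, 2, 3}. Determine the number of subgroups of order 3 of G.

1

|G| = 6 and 3 | 6, so subgroups of order 3 are possible by Lagrange.
The subgroups of order 3 are: {e, (1 2 3), (1 3 2)}.
So G has 1 subgroup of order 3.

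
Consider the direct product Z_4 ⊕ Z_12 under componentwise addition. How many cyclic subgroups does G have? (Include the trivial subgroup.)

20

A cyclic subgroup of order d is generated by each of its φ(d) elements of order d, so the cyclic subgroups of order d number (#elements of order d)/φ(d).
Cyclic subgroups by order — order 1: 1; order 2: 3; order 3: 1; order 4: 6; order 6: 3; order 12: 6.
Total: 20.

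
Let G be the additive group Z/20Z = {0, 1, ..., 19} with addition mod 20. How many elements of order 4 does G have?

2

In a cyclic group of order 20, the number of elements of order d (for d | 20) is φ(d).
φ(4) = 2.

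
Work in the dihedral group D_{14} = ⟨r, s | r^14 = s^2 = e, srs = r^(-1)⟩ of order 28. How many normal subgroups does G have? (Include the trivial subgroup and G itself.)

7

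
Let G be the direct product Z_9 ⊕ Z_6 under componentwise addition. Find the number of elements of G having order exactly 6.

8

An element (a,b) has order lcm(ord(a), ord(b)); count pairs with lcm equal to 6.
Enumerating gives 8 such elements.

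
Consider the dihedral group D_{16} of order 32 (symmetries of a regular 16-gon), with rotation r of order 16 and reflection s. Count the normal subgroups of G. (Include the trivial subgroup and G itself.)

8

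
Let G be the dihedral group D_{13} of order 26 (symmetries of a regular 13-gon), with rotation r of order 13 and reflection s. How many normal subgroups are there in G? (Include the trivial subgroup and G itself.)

G has 16 subgroups. Checking conjugation-invariance by order — order 1: 1/1 normal; order 2: 0/13 normal; order 13: 1/1 normal; order 26: 1/1 normal.
Total normal subgroups: 3.

3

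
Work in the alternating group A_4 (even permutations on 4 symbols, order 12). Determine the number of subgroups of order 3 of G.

|G| = 12 and 3 | 12, so subgroups of order 3 are possible by Lagrange.
The subgroups of order 3 are: {e, (1 2 3), (1 3 2)}; {e, (1 2 4), (1 4 2)}; {e, (1 3 4), (1 4 3)}; {e, (2 3 4), (2 4 3)}.
So G has 4 subgroups of order 3.

4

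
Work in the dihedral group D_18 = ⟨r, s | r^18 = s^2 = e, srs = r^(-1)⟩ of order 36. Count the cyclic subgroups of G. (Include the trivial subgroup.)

24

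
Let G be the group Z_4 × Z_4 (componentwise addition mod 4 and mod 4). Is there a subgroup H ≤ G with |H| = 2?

Yes

2 | 16. A subgroup of order 2 is {(0,0), (0,2)}.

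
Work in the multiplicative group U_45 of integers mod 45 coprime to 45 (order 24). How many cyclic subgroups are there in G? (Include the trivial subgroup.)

Each element a generates a cyclic subgroup ⟨a⟩; distinct elements may generate the same one (a cyclic group of order d has φ(d) generators).
Cyclic subgroups by order — order 1: 1; order 2: 3; order 3: 1; order 4: 2; order 6: 3; order 12: 2.
Total: 12.

12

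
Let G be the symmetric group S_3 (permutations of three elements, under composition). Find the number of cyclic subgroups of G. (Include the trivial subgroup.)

5

A cyclic subgroup of order d is generated by each of its φ(d) elements of order d, so the cyclic subgroups of order d number (#elements of order d)/φ(d).
Cyclic subgroups by order — order 1: 1; order 2: 3; order 3: 1.
Total: 5.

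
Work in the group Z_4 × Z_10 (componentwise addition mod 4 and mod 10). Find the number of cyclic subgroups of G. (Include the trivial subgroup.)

Group the elements of G by the cyclic subgroup they generate; each cyclic subgroup of order d accounts for φ(d) elements.
Cyclic subgroups by order — order 1: 1; order 2: 3; order 4: 2; order 5: 1; order 10: 3; order 20: 2.
Total: 12.

12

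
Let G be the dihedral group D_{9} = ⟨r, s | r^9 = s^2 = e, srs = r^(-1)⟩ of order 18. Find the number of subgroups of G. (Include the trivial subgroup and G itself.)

|G| = 18, so by Lagrange every subgroup order divides 18. Divisors: 1, 2, 3, 6, 9, 18.
Subgroups by order — order 1: 1; order 2: 9; order 3: 1; order 6: 3; order 9: 1; order 18: 1.
Total: 1 + 9 + 1 + 3 + 1 + 1 = 16.

16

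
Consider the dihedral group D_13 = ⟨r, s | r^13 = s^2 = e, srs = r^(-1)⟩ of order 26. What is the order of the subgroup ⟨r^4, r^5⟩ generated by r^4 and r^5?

13

|⟨r^4⟩| = 13 and |⟨r^5⟩| = 13, so |H| is a multiple of lcm(13, 13) = 13 and divides |G| = 26.
Closing under the operation: H = {e, r, r^2, r^3, r^4, r^5, r^6, r^7, r^8, r^9, r^10, r^11, r^12}, so |H| = 13.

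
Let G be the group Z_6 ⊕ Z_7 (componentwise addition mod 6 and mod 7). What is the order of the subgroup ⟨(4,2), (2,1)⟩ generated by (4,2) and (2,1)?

21

|⟨(4,2)⟩| = 21 and |⟨(2,1)⟩| = 21, so |H| is a multiple of lcm(21, 21) = 21 and divides |G| = 42.
Closing under the operation: H = {(0,0), (0,1), (0,2), (0,3), (0,4), (0,5), (0,6), (2,0), (2,1), (2,2), (2,3), (2,4), (2,5), (2,6), (4,0), (4,1), (4,2), (4,3), (4,4), (4,5), (4,6)}, so |H| = 21.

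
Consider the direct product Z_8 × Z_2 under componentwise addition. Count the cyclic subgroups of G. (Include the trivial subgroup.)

Group the elements of G by the cyclic subgroup they generate; each cyclic subgroup of order d accounts for φ(d) elements.
Cyclic subgroups by order — order 1: 1; order 2: 3; order 4: 2; order 8: 2.
Total: 8.

8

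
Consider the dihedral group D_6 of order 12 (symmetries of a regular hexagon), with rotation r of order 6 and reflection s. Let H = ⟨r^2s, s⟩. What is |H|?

|⟨r^2s⟩| = 2 and |⟨s⟩| = 2, so |H| is a multiple of lcm(2, 2) = 2 and divides |G| = 12.
Closing under the operation: H = {e, r^2, r^4, s, r^2s, r^4s}, so |H| = 6.

6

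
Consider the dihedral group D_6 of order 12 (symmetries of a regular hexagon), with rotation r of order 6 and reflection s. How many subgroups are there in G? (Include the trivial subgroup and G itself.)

|G| = 12, so by Lagrange every subgroup order divides 12. Divisors: 1, 2, 3, 4, 6, 12.
Subgroups by order — order 1: 1; order 2: 7; order 3: 1; order 4: 3; order 6: 3; order 12: 1.
Total: 1 + 7 + 1 + 3 + 3 + 1 = 16.

16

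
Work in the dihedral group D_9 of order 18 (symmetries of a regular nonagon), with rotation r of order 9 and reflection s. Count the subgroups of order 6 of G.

|G| = 18 and 6 | 18, so subgroups of order 6 are possible by Lagrange.
The subgroups of order 6 are: {e, r^3, r^6, r^2s, r^5s, r^8s}; {e, r^3, r^6, s, r^3s, r^6s}; {e, r^3, r^6, rs, r^4s, r^7s}.
So G has 3 subgroups of order 6.

3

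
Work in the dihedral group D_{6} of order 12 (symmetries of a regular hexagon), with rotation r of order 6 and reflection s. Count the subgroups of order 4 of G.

3

|G| = 12 and 4 | 12, so subgroups of order 4 are possible by Lagrange.
The subgroups of order 4 are: {e, r^3, r^2s, r^5s}; {e, r^3, s, r^3s}; {e, r^3, rs, r^4s}.
So G has 3 subgroups of order 4.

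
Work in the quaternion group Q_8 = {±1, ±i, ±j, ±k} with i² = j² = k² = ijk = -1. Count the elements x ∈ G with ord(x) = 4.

6

The elements of order 4 are: i, -i, j, -j, k, -k.
That's 6.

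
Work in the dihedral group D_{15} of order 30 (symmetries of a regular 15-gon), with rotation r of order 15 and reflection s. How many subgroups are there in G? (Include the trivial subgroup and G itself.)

|G| = 30, so by Lagrange every subgroup order divides 30. Divisors: 1, 2, 3, 5, 6, 10, 15, 30.
Subgroups by order — order 1: 1; order 2: 15; order 3: 1; order 5: 1; order 6: 5; order 10: 3; order 15: 1; order 30: 1.
Total: 1 + 15 + 1 + 1 + 5 + 3 + 1 + 1 = 28.

28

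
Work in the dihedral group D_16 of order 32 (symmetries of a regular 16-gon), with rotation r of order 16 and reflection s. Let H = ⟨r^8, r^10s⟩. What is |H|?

4

|⟨r^8⟩| = 2 and |⟨r^10s⟩| = 2, so |H| is a multiple of lcm(2, 2) = 2 and divides |G| = 32.
Closing under the operation: H = {e, r^8, r^2s, r^10s}, so |H| = 4.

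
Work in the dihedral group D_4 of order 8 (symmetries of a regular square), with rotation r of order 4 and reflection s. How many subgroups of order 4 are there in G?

|G| = 8 and 4 | 8, so subgroups of order 4 are possible by Lagrange.
The subgroups of order 4 are: {e, r, r^2, r^3}; {e, r^2, s, r^2s}; {e, r^2, rs, r^3s}.
So G has 3 subgroups of order 4.

3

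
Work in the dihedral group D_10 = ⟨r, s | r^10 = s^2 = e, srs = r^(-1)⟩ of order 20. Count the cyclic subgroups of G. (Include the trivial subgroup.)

A cyclic subgroup of order d is generated by each of its φ(d) elements of order d, so the cyclic subgroups of order d number (#elements of order d)/φ(d).
Cyclic subgroups by order — order 1: 1; order 2: 11; order 5: 1; order 10: 1.
Total: 14.

14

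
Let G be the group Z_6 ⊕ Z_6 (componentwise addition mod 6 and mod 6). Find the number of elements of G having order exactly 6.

24

An element (a,b) has order lcm(ord(a), ord(b)); count pairs with lcm equal to 6.
Enumerating gives 24 such elements.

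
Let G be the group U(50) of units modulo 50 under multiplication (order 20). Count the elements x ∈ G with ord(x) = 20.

8

The elements of order 20 are: 3, 13, 17, 23, 27, 33, 37, 47.
That's 8.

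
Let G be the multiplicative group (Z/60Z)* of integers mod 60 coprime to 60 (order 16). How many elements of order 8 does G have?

No element of G has order 8 (even though 8 | 16).

0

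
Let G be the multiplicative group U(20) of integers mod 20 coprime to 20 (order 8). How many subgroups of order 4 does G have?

|G| = 8 and 4 | 8, so subgroups of order 4 are possible by Lagrange.
The subgroups of order 4 are: {1, 9, 11, 19}; {1, 9, 13, 17}; {1, 3, 7, 9}.
So G has 3 subgroups of order 4.

3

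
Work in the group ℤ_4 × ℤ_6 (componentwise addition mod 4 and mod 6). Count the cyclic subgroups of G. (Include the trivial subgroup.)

12

Group the elements of G by the cyclic subgroup they generate; each cyclic subgroup of order d accounts for φ(d) elements.
Cyclic subgroups by order — order 1: 1; order 2: 3; order 3: 1; order 4: 2; order 6: 3; order 12: 2.
Total: 12.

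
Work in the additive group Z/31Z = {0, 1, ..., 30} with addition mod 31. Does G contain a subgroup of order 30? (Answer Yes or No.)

No

30 does not divide |G| = 31, so by Lagrange no subgroup of order 30 exists.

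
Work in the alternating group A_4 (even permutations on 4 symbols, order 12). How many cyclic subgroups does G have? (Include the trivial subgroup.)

8

Each element a generates a cyclic subgroup ⟨a⟩; distinct elements may generate the same one (a cyclic group of order d has φ(d) generators).
Cyclic subgroups by order — order 1: 1; order 2: 3; order 3: 4.
Total: 8.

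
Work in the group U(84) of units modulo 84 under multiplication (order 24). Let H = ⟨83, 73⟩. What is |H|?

12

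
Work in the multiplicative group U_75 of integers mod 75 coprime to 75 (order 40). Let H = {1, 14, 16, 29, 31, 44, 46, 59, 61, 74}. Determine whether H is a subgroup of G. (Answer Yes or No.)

|H| = 10 divides |G| = 40, consistent with Lagrange.
H contains the identity, every element's inverse is in H, and H is closed under ·: it is a subgroup.
In fact H = ⟨44⟩.

Yes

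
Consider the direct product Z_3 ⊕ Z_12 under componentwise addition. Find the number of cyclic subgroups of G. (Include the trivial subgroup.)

Group the elements of G by the cyclic subgroup they generate; each cyclic subgroup of order d accounts for φ(d) elements.
Cyclic subgroups by order — order 1: 1; order 2: 1; order 3: 4; order 4: 1; order 6: 4; order 12: 4.
Total: 15.

15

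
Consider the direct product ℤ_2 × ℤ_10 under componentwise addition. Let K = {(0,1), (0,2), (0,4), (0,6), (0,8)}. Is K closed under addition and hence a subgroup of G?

The identity (0,0) ∉ K, so K is not a subgroup.

No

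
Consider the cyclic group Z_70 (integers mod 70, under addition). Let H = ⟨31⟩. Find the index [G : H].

1

|⟨31⟩| = 70 and |G| = 70.
By Lagrange, [G : H] = |G|/|H| = 70/70 = 1.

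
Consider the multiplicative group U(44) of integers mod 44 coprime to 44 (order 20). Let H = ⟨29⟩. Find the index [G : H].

2

|⟨29⟩| = 10 and |G| = 20.
By Lagrange, [G : H] = |G|/|H| = 20/10 = 2.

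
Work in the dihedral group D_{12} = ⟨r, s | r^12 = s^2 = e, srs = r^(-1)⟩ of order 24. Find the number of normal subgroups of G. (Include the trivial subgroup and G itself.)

G has 34 subgroups. Checking conjugation-invariance by order — order 1: 1/1 normal; order 2: 1/13 normal; order 3: 1/1 normal; order 4: 1/7 normal; order 6: 1/5 normal; order 8: 0/3 normal; order 12: 3/3 normal; order 24: 1/1 normal.
Total normal subgroups: 9.

9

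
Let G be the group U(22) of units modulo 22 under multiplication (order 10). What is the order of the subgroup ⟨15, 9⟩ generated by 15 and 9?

5

|⟨15⟩| = 5 and |⟨9⟩| = 5, so |H| is a multiple of lcm(5, 5) = 5 and divides |G| = 10.
Closing under the operation: H = {1, 3, 5, 9, 15}, so |H| = 5.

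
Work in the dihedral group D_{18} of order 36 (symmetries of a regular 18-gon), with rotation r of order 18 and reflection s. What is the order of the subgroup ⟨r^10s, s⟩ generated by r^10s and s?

18

|⟨r^10s⟩| = 2 and |⟨s⟩| = 2, so |H| is a multiple of lcm(2, 2) = 2 and divides |G| = 36.
Closing under the operation: H = {e, r^2, r^4, r^6, r^8, r^10, r^12, r^14, r^16, s, r^2s, r^4s, r^6s, r^8s, r^10s, r^12s, r^14s, r^16s}, so |H| = 18.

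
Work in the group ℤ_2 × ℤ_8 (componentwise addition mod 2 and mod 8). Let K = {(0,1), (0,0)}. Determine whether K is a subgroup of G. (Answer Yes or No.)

(0,1) ∈ K but its inverse (0,7) ∉ K, so K is not a subgroup.

No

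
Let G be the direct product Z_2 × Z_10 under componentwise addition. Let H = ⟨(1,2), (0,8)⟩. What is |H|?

|⟨(1,2)⟩| = 10 and |⟨(0,8)⟩| = 5, so |H| is a multiple of lcm(10, 5) = 10 and divides |G| = 20.
Closing under the operation: H = {(0,0), (0,2), (0,4), (0,6), (0,8), (1,0), (1,2), (1,4), (1,6), (1,8)}, so |H| = 10.

10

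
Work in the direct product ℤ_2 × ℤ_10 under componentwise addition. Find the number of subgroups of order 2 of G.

|G| = 20 and 2 | 20, so subgroups of order 2 are possible by Lagrange.
The subgroups of order 2 are: {(0,0), (0,5)}; {(0,0), (1,0)}; {(0,0), (1,5)}.
So G has 3 subgroups of order 2.

3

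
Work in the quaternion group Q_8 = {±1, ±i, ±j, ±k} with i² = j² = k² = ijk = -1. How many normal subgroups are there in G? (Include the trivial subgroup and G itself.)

6

G has 6 subgroups. Checking conjugation-invariance by order — order 1: 1/1 normal; order 2: 1/1 normal; order 4: 3/3 normal; order 8: 1/1 normal.
Total normal subgroups: 6.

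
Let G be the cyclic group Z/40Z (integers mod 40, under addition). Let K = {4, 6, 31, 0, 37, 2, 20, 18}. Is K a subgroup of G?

2 ∈ K but its inverse 38 ∉ K, so K is not a subgroup.

No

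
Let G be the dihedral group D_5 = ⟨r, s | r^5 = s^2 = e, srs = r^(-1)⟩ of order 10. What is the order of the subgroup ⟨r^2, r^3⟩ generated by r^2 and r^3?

5

|⟨r^2⟩| = 5 and |⟨r^3⟩| = 5, so |H| is a multiple of lcm(5, 5) = 5 and divides |G| = 10.
Closing under the operation: H = {e, r, r^2, r^3, r^4}, so |H| = 5.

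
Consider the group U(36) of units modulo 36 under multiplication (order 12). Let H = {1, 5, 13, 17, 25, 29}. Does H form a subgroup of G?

Yes

|H| = 6 divides |G| = 12, consistent with Lagrange.
H contains the identity, every element's inverse is in H, and H is closed under ·: it is a subgroup.
In fact H = ⟨29⟩.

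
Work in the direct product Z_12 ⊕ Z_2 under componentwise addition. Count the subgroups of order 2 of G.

3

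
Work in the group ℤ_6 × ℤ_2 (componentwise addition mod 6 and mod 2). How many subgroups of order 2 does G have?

3

|G| = 12 and 2 | 12, so subgroups of order 2 are possible by Lagrange.
The subgroups of order 2 are: {(0,0), (0,1)}; {(0,0), (3,0)}; {(0,0), (3,1)}.
So G has 3 subgroups of order 2.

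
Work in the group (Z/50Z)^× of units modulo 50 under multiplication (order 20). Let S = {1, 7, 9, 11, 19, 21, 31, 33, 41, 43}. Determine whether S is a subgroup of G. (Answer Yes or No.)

No

33 ∈ S but its inverse 47 ∉ S, so S is not a subgroup.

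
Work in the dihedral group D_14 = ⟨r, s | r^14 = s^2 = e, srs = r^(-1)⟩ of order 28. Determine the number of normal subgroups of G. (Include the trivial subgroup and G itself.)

G has 28 subgroups. Checking conjugation-invariance by order — order 1: 1/1 normal; order 2: 1/15 normal; order 4: 0/7 normal; order 7: 1/1 normal; order 14: 3/3 normal; order 28: 1/1 normal.
Total normal subgroups: 7.

7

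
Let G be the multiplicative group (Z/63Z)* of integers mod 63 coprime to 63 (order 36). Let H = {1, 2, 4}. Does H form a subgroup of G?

2 ∈ H but its inverse 32 ∉ H, so H is not a subgroup.

No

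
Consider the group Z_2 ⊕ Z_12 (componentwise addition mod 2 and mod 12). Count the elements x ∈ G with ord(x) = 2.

3

An element (a,b) has order lcm(ord(a), ord(b)); count pairs with lcm equal to 2.
Enumerating gives 3 such elements.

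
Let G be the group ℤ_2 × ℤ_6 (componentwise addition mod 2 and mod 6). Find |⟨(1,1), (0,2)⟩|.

|⟨(1,1)⟩| = 6 and |⟨(0,2)⟩| = 3, so |H| is a multiple of lcm(6, 3) = 6 and divides |G| = 12.
Closing under the operation: H = {(0,0), (0,2), (0,4), (1,1), (1,3), (1,5)}, so |H| = 6.

6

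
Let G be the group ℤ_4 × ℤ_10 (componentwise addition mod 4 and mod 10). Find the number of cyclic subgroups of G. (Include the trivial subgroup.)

A cyclic subgroup of order d is generated by each of its φ(d) elements of order d, so the cyclic subgroups of order d number (#elements of order d)/φ(d).
Cyclic subgroups by order — order 1: 1; order 2: 3; order 4: 2; order 5: 1; order 10: 3; order 20: 2.
Total: 12.

12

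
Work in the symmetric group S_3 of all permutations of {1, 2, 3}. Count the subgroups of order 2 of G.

3

|G| = 6 and 2 | 6, so subgroups of order 2 are possible by Lagrange.
The subgroups of order 2 are: {e, (1 2)}; {e, (1 3)}; {e, (2 3)}.
So G has 3 subgroups of order 2.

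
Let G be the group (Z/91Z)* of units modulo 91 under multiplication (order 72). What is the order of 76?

Compute successive powers of 76 mod 91: 76, 43, 83, 29, 20, 64, 41, 22, …; 76^12 ≡ 1 (mod 91).
So |⟨76⟩| = 12.

12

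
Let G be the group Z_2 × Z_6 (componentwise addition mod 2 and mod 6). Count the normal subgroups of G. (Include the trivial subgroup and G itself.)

10

G is abelian, so every subgroup is normal.
G has 10 subgroups in total, hence 10 normal subgroups.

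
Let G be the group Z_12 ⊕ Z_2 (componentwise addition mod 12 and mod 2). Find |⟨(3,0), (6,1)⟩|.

8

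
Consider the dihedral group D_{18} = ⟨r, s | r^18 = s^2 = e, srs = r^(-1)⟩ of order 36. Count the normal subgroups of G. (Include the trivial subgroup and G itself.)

G has 45 subgroups. Checking conjugation-invariance by order — order 1: 1/1 normal; order 2: 1/19 normal; order 3: 1/1 normal; order 4: 0/9 normal; order 6: 1/7 normal; order 9: 1/1 normal; order 12: 0/3 normal; order 18: 3/3 normal; order 36: 1/1 normal.
Total normal subgroups: 9.

9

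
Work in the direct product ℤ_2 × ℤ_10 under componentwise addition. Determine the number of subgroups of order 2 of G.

3

|G| = 20 and 2 | 20, so subgroups of order 2 are possible by Lagrange.
The subgroups of order 2 are: {(0,0), (0,5)}; {(0,0), (1,0)}; {(0,0), (1,5)}.
So G has 3 subgroups of order 2.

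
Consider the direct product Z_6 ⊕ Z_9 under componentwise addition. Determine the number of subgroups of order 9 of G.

4

|G| = 54 and 9 | 54, so subgroups of order 9 are possible by Lagrange.
The subgroups of order 9 are: {(0,0), (0,1), (0,2), (0,3), (0,4), (0,5), (0,6), (0,7), (0,8)}; {(0,0), (0,3), (0,6), (2,0), (2,3), (2,6), (4,0), (4,3), (4,6)}; {(0,0), (0,3), (0,6), (2,1), (2,4), (2,7), (4,2), (4,5), (4,8)}; {(0,0), (0,3), (0,6), (2,2), (2,5), (2,8), (4,1), (4,4), (4,7)}.
So G has 4 subgroups of order 9.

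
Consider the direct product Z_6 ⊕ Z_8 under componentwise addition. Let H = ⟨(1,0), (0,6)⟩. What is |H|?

|⟨(1,0)⟩| = 6 and |⟨(0,6)⟩| = 4, so |H| is a multiple of lcm(6, 4) = 12 and divides |G| = 48.
Closing under the operation: H = {(0,0), (0,2), (0,4), (0,6), (1,0), (1,2), (1,4), (1,6), (2,0), (2,2), (2,4), (2,6), (3,0), (3,2), (3,4), (3,6), (4,0), (4,2), (4,4), (4,6), (5,0), (5,2), (5,4), (5,6)}, so |H| = 24.

24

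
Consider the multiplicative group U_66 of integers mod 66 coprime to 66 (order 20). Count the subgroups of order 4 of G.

1

|G| = 20 and 4 | 20, so subgroups of order 4 are possible by Lagrange.
The subgroups of order 4 are: {1, 23, 43, 65}.
So G has 1 subgroup of order 4.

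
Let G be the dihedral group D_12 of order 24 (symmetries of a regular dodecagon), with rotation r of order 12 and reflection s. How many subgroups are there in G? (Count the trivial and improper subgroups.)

|G| = 24, so by Lagrange every subgroup order divides 24. Divisors: 1, 2, 3, 4, 6, 8, 12, 24.
Subgroups by order — order 1: 1; order 2: 13; order 3: 1; order 4: 7; order 6: 5; order 8: 3; order 12: 3; order 24: 1.
Total: 1 + 13 + 1 + 7 + 5 + 3 + 3 + 1 = 34.

34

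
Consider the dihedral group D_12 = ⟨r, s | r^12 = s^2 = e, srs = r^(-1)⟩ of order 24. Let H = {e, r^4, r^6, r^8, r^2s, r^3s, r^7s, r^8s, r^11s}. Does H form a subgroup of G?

|H| = 9 does not divide |G| = 24, so by Lagrange H is not a subgroup.

No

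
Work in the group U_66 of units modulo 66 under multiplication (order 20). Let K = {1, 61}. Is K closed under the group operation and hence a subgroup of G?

No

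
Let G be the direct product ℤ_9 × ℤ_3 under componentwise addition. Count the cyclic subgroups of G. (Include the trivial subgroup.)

8

Group the elements of G by the cyclic subgroup they generate; each cyclic subgroup of order d accounts for φ(d) elements.
Cyclic subgroups by order — order 1: 1; order 3: 4; order 9: 3.
Total: 8.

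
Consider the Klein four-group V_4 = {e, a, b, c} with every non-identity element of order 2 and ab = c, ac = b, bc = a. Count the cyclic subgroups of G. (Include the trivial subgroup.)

4

Each element a generates a cyclic subgroup ⟨a⟩; distinct elements may generate the same one (a cyclic group of order d has φ(d) generators).
Cyclic subgroups by order — order 1: 1; order 2: 3.
Total: 4.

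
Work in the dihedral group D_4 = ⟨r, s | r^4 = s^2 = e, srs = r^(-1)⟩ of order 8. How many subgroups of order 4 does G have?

|G| = 8 and 4 | 8, so subgroups of order 4 are possible by Lagrange.
The subgroups of order 4 are: {e, r, r^2, r^3}; {e, r^2, s, r^2s}; {e, r^2, rs, r^3s}.
So G has 3 subgroups of order 4.

3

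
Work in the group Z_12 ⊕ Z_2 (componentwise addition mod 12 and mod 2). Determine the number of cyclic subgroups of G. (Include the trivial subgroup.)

Each element a generates a cyclic subgroup ⟨a⟩; distinct elements may generate the same one (a cyclic group of order d has φ(d) generators).
Cyclic subgroups by order — order 1: 1; order 2: 3; order 3: 1; order 4: 2; order 6: 3; order 12: 2.
Total: 12.

12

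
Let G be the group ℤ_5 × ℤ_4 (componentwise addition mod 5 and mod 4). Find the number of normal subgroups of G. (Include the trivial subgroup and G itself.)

6

G is abelian, so every subgroup is normal.
G has 6 subgroups in total, hence 6 normal subgroups.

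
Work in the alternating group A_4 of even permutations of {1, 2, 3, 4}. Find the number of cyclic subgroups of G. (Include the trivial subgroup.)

8

Each element a generates a cyclic subgroup ⟨a⟩; distinct elements may generate the same one (a cyclic group of order d has φ(d) generators).
Cyclic subgroups by order — order 1: 1; order 2: 3; order 3: 4.
Total: 8.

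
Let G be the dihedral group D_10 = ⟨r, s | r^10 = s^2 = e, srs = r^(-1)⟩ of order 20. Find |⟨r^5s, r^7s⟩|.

10

|⟨r^5s⟩| = 2 and |⟨r^7s⟩| = 2, so |H| is a multiple of lcm(2, 2) = 2 and divides |G| = 20.
Closing under the operation: H = {e, r^2, r^4, r^6, r^8, rs, r^3s, r^5s, r^7s, r^9s}, so |H| = 10.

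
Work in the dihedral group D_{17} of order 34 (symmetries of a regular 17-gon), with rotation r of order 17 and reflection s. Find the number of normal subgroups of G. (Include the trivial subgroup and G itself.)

G has 20 subgroups. Checking conjugation-invariance by order — order 1: 1/1 normal; order 2: 0/17 normal; order 17: 1/1 normal; order 34: 1/1 normal.
Total normal subgroups: 3.

3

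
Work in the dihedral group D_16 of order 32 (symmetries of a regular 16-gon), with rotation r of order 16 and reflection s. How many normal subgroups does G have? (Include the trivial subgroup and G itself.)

8

G has 36 subgroups. Checking conjugation-invariance by order — order 1: 1/1 normal; order 2: 1/17 normal; order 4: 1/9 normal; order 8: 1/5 normal; order 16: 3/3 normal; order 32: 1/1 normal.
Total normal subgroups: 8.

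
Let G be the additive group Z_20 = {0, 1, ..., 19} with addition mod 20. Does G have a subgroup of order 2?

2 | 20. A subgroup of order 2 is {0, 10}.

Yes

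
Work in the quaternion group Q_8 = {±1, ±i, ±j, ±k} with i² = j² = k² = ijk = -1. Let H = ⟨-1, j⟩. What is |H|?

4

|⟨-1⟩| = 2 and |⟨j⟩| = 4, so |H| is a multiple of lcm(2, 4) = 4 and divides |G| = 8.
Closing under the operation: H = {1, -1, j, -j}, so |H| = 4.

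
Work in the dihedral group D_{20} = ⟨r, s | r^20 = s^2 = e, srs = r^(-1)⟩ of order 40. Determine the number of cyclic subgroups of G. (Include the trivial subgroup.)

26

Each element a generates a cyclic subgroup ⟨a⟩; distinct elements may generate the same one (a cyclic group of order d has φ(d) generators).
Cyclic subgroups by order — order 1: 1; order 2: 21; order 4: 1; order 5: 1; order 10: 1; order 20: 1.
Total: 26.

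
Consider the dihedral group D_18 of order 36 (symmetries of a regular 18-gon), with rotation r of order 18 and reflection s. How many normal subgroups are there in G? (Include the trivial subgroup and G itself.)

9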